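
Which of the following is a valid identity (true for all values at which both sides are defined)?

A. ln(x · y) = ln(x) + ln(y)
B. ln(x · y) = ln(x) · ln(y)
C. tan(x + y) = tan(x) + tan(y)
A

A: holds — e.g. at (3, 5), both sides equal ln(15) ≈ 2.708.
B: fails at (5, 8) — LHS = ln(40) ≈ 3.689, RHS = ln(5)·ln(8) ≈ 3.347.
C: fails at (2, 7) — LHS = tan(9) ≈ -0.4523, RHS = tan(2) + tan(7) ≈ -1.314.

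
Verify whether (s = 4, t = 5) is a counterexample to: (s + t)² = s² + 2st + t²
Substituting s = 4, t = 5:
LHS = (4 + 5)² = 81
RHS = 4² + 2·4·5 + 5² = 81

The sides agree, so this pair does not disprove the claim.

Answer: No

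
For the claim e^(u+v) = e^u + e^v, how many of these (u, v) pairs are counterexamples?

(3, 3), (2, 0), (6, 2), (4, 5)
Testing each pair:
(3, 3): LHS = e^6 ≈ 403.4, RHS = 2·e^3 ≈ 40.17 → counterexample
(2, 0): LHS = e^2 ≈ 7.389, RHS = 1 + e^2 ≈ 8.389 → counterexample
(6, 2): LHS = e^8 ≈ 2981, RHS = e^2 + e^6 ≈ 410.8 → counterexample
(4, 5): LHS = e^9 ≈ 8103, RHS = e^4 + e^5 ≈ 203 → counterexample

That makes 4 counterexamples.

Answer: 4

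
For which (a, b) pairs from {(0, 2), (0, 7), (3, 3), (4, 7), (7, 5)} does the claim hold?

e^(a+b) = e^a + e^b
Testing each pair:
(0, 2): LHS = e^2 ≈ 7.389, RHS = 1 + e^2 ≈ 8.389 → fails
(0, 7): LHS = e^7 ≈ 1097, RHS = 1 + e^7 ≈ 1098 → fails
(3, 3): LHS = e^6 ≈ 403.4, RHS = 2·e^3 ≈ 40.17 → fails
(4, 7): LHS = e^11 ≈ 59874.1, RHS = e^4 + e^7 ≈ 1151 → fails
(7, 5): LHS = e^12 ≈ 162754.8, RHS = e^5 + e^7 ≈ 1245 → fails

No pair satisfies the claim.

Answer: None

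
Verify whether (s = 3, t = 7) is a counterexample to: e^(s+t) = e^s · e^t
Substituting s = 3, t = 7:
LHS = e^(3+7) = e^10 ≈ 22026.5
RHS = e^3 · e^7 = e^10 ≈ 22026.5

The sides agree, so this pair does not disprove the claim.

Answer: No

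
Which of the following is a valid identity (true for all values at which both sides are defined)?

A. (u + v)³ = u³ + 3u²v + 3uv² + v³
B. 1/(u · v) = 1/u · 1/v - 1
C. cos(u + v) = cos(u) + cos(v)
A

A: holds — e.g. at (0, 1), both sides equal 1.
B: fails at (2, 3) — LHS = 1/6, RHS = -5/6.
C: fails at (1, 5) — LHS = cos(6) ≈ 0.9602, RHS = cos(5) + cos(1) ≈ 0.824.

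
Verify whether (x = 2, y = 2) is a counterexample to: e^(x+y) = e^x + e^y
Yes

Substituting x = 2, y = 2:
LHS = e^(2+2) = e^4 ≈ 54.6
RHS = e^2 + e^2 = 2·e^2 ≈ 14.78

Since LHS ≠ RHS, this pair disproves the claim.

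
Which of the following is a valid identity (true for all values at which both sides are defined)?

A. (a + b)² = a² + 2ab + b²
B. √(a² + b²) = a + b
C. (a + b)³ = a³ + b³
A

A: holds — e.g. at (2, 5), both sides equal 49.
B: fails at (1, 2) — LHS = √(5) ≈ 2.236, RHS = 3.
C: fails at (3, 5) — LHS = 512, RHS = 152.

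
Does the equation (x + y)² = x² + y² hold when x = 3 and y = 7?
Substituting x = 3, y = 7:

LHS = (3 + 7)² = 100
RHS = 3² + 7² = 58

LHS ≠ RHS, so the equation does not hold at this point.

Answer: Fails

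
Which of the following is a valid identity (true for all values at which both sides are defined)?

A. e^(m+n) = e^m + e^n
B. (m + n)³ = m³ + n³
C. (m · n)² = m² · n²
A: fails at (4, 6) — LHS = e^10 ≈ 22026.5, RHS = e^4 + e^6 ≈ 458.
B: fails at (3, 7) — LHS = 1000, RHS = 370.
C: holds — e.g. at (5, 5), both sides equal 625.

Answer: C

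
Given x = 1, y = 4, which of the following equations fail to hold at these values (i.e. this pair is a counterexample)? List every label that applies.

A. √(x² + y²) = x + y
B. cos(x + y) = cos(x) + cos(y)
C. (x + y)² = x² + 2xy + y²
A, B

Evaluating each claim at the given values:
A. LHS = √(17) ≈ 4.123, RHS = 5 → fails here (LHS ≠ RHS)
B. LHS = cos(5) ≈ 0.2837, RHS = cos(4) + cos(1) ≈ -0.1133 → fails here (LHS ≠ RHS)
C. LHS = 25, RHS = 25 → holds here (LHS = RHS)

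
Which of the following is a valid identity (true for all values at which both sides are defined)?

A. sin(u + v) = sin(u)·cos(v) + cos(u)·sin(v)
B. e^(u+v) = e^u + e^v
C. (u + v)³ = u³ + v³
A

A: holds — e.g. at (4, 6), both sides equal sin(10) ≈ -0.544.
B: fails at (1, 4) — LHS = e^5 ≈ 148.4, RHS = e + e^4 ≈ 57.32.
C: fails at (1, 1) — LHS = 8, RHS = 2.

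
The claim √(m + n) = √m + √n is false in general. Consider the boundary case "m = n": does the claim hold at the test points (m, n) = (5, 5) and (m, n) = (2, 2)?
At (5, 5): LHS = √(10) ≈ 3.162 ≠ RHS = 2·√(5) ≈ 4.472
At (2, 2): LHS = 2 ≠ RHS = 2·√(2) ≈ 2.828

Answer: No, fails at both test points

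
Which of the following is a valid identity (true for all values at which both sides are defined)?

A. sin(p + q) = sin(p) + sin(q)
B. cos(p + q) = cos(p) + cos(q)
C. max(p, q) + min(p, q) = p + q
C

A: fails at (1, 1) — LHS = sin(2) ≈ 0.9093, RHS = 2·sin(1) ≈ 1.683.
B: fails at (4, 6) — LHS = cos(10) ≈ -0.8391, RHS = cos(4) + cos(6) ≈ 0.3065.
C: holds — e.g. at (2, 2), both sides equal 4.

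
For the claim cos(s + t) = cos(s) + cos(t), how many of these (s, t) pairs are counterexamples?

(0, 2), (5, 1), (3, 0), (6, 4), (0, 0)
5

Testing each pair:
(0, 2): LHS = cos(2) ≈ -0.4161, RHS = cos(2) + 1 ≈ 0.5839 → counterexample
(5, 1): LHS = cos(6) ≈ 0.9602, RHS = cos(5) + cos(1) ≈ 0.824 → counterexample
(3, 0): LHS = cos(3) ≈ -0.99, RHS = cos(3) + 1 ≈ 0.01001 → counterexample
(6, 4): LHS = cos(10) ≈ -0.8391, RHS = cos(4) + cos(6) ≈ 0.3065 → counterexample
(0, 0): LHS = 1, RHS = 2 → counterexample

That makes 5 counterexamples.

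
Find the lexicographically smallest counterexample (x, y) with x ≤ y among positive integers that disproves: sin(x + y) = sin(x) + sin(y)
(x, y) = (1, 1)

Substituting (1, 1) into the claim:
LHS = sin(1 + 1) = sin(2) ≈ 0.9093
RHS = sin(1) + sin(1) = 2·sin(1) ≈ 1.683

Since LHS ≠ RHS, this pair disproves the claim, and no lexicographically smaller pair (x ≤ y, positive integers) does.

For instance (3, 3) is also a counterexample (LHS = sin(6) ≈ -0.2794, RHS = 2·sin(3) ≈ 0.2822), but it's lexicographically larger.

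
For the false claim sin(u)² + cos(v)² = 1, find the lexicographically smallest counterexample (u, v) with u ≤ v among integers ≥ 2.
(u, v) = (2, 3)

At (2, 2): both sides equal 1, so it holds there.

Substituting (2, 3) into the claim:
LHS = sin(2)² + cos(3)² ≈ 1.807
RHS = 1

Since LHS ≠ RHS, this pair disproves the claim, and no lexicographically smaller pair (u ≤ v, integers ≥ 2) does.

For instance (3, 8) is also a counterexample (LHS = sin(3)² + cos(8)² ≈ 0.04109, RHS = 1), but it's lexicographically larger.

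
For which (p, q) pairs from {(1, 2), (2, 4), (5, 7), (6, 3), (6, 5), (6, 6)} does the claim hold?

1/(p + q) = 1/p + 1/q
Testing each pair:
(1, 2): LHS = 1/3, RHS = 3/2 → fails
(2, 4): LHS = 1/6, RHS = 3/4 → fails
(5, 7): LHS = 1/12, RHS = 12/35 → fails
(6, 3): LHS = 1/9, RHS = 1/2 → fails
(6, 5): LHS = 1/11, RHS = 11/30 → fails
(6, 6): LHS = 1/12, RHS = 1/3 → fails

No pair satisfies the claim.

Answer: None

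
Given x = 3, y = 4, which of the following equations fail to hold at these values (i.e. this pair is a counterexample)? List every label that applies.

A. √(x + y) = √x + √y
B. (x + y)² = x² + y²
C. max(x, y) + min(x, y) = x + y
Evaluating each claim at the given values:
A. LHS = √(7) ≈ 2.646, RHS = √(3) + 2 ≈ 3.732 → fails here (LHS ≠ RHS)
B. LHS = 49, RHS = 25 → fails here (LHS ≠ RHS)
C. LHS = 7, RHS = 7 → holds here (LHS = RHS)

Answer: A, B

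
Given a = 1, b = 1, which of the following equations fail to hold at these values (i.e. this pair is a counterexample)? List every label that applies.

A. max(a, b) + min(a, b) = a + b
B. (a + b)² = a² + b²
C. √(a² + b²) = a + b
Evaluating each claim at the given values:
A. LHS = 2, RHS = 2 → holds here (LHS = RHS)
B. LHS = 4, RHS = 2 → fails here (LHS ≠ RHS)
C. LHS = √(2) ≈ 1.414, RHS = 2 → fails here (LHS ≠ RHS)

Answer: B, C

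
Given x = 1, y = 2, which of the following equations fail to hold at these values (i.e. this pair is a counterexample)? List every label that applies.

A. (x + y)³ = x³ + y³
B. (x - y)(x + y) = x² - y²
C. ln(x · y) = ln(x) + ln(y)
A

Evaluating each claim at the given values:
A. LHS = 27, RHS = 9 → fails here (LHS ≠ RHS)
B. LHS = -3, RHS = -3 → holds here (LHS = RHS)
C. LHS = ln(2) ≈ 0.6931, RHS = ln(2) ≈ 0.6931 → holds here (LHS = RHS)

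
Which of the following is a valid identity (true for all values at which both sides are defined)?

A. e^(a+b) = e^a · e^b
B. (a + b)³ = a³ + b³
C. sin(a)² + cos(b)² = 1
A

A: holds — e.g. at (4, 6), both sides equal e^10 ≈ 22026.5.
B: fails at (4, 4) — LHS = 512, RHS = 128.
C: fails at (2, 7) — LHS = cos(7)² + sin(2)² ≈ 1.395, RHS = 1.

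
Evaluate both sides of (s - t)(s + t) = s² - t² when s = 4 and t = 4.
LHS = (4 - 4)(4 + 4) = 0
RHS = 4² - 4² = 0

LHS = RHS: the two sides agree.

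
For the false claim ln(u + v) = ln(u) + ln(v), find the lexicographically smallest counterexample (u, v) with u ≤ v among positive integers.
(u, v) = (1, 1)

Substituting (1, 1) into the claim:
LHS = ln(1 + 1) = ln(2) ≈ 0.6931
RHS = ln(1) + ln(1) = 0

Since LHS ≠ RHS, this pair disproves the claim, and no lexicographically smaller pair (u ≤ v, positive integers) does.

For instance (3, 8) is also a counterexample (LHS = ln(11) ≈ 2.398, RHS = ln(3) + ln(8) ≈ 3.178), but it's lexicographically larger.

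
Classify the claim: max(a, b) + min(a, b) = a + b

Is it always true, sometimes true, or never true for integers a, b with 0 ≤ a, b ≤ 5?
Always true

The identity holds for every pair in the range. For instance at (a, b) = (2, 2): both sides equal 4.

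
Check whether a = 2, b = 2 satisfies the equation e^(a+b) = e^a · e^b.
Holds

Substituting a = 2, b = 2:

LHS = e^(2+2) = e^4 ≈ 54.6
RHS = e^2 · e^2 = e^4 ≈ 54.6

LHS = RHS, so the equation holds at this point.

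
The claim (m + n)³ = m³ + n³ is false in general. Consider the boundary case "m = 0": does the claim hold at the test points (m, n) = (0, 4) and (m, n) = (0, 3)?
Yes, holds at both test points

At (0, 4): LHS = 64, RHS = 64 → equal
At (0, 3): LHS = 27, RHS = 27 → equal

So the claim does hold at both of these boundary points, even though it is not an identity.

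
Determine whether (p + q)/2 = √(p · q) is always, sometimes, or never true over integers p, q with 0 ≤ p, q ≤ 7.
Sometimes true

It holds at (p, q) = (7, 7) (both sides equal 7), but fails at (p, q) = (5, 4) (LHS = 9/2, RHS = 2·√(5) ≈ 4.472).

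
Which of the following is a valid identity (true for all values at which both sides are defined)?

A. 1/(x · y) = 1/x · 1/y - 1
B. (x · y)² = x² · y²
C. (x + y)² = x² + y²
B

A: fails at (1, 1) — LHS = 1, RHS = 0.
B: holds — e.g. at (3, 5), both sides equal 225.
C: fails at (3, 3) — LHS = 36, RHS = 18.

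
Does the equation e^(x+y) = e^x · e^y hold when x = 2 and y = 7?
Holds

Substituting x = 2, y = 7:

LHS = e^(2+7) = e^9 ≈ 8103
RHS = e^2 · e^7 = e^9 ≈ 8103

LHS = RHS, so the equation holds at this point.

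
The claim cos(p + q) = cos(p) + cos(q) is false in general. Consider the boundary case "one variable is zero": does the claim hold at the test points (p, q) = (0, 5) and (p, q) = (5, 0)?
At (0, 5): LHS = cos(5) ≈ 0.2837 ≠ RHS = cos(5) + 1 ≈ 1.284
At (5, 0): LHS = cos(5) ≈ 0.2837 ≠ RHS = cos(5) + 1 ≈ 1.284

Answer: No, fails at both test points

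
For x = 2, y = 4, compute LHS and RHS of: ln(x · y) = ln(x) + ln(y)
LHS = ln(2 · 4) = ln(8) ≈ 2.079
RHS = ln(2) + ln(4) ≈ 2.079

LHS = RHS: the two sides agree.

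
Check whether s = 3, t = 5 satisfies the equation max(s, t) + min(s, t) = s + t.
Substituting s = 3, t = 5:

LHS = max(3, 5) + min(3, 5) = 8
RHS = 3 + 5 = 8

LHS = RHS, so the equation holds at this point.

Answer: Holds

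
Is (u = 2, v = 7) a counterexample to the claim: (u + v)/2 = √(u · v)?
Substituting u = 2, v = 7:
LHS = (2 + 7)/2 = 9/2
RHS = √(2 · 7) = √(14) ≈ 3.742

Since LHS ≠ RHS, this pair disproves the claim.

Answer: Yes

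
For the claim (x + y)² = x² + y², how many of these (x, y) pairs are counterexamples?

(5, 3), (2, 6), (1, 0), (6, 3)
Testing each pair:
(5, 3): LHS = 64, RHS = 34 → counterexample
(2, 6): LHS = 64, RHS = 40 → counterexample
(1, 0): LHS = 1, RHS = 1 → satisfies claim
(6, 3): LHS = 81, RHS = 45 → counterexample

That makes 3 counterexamples.

Answer: 3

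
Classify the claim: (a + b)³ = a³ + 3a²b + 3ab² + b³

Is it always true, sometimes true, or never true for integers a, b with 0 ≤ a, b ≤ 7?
The identity holds for every pair in the range. For instance at (a, b) = (7, 4): both sides equal 1331.

Answer: Always true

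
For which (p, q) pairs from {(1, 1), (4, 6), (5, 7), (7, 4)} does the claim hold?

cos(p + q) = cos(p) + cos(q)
Testing each pair:
(1, 1): LHS = cos(2) ≈ -0.4161, RHS = 2·cos(1) ≈ 1.081 → fails
(4, 6): LHS = cos(10) ≈ -0.8391, RHS = cos(4) + cos(6) ≈ 0.3065 → fails
(5, 7): LHS = cos(12) ≈ 0.8439, RHS = cos(5) + cos(7) ≈ 1.038 → fails
(7, 4): LHS = cos(11) ≈ 0.004426, RHS = cos(4) + cos(7) ≈ 0.1003 → fails

No pair satisfies the claim.

Answer: None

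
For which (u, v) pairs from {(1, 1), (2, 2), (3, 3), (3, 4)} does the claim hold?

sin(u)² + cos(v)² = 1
(1, 1), (2, 2), (3, 3)

Testing each pair:
(1, 1): LHS = cos(1)² + sin(1)² = 1, RHS = 1 → holds
(2, 2): LHS = cos(2)² + sin(2)² = 1, RHS = 1 → holds
(3, 3): LHS = sin(3)² + cos(3)² = 1, RHS = 1 → holds
(3, 4): LHS = sin(3)² + cos(4)² ≈ 0.4472, RHS = 1 → fails

3 of 4 pairs satisfy the claim.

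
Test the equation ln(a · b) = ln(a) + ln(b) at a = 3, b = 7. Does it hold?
Substituting a = 3, b = 7:

LHS = ln(3 · 7) = ln(21) ≈ 3.045
RHS = ln(3) + ln(7) ≈ 3.045

LHS = RHS, so the equation holds at this point.

Answer: Holds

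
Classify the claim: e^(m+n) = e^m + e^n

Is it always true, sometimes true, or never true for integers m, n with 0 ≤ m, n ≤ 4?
Never true

The claim fails for every pair in the range. For instance at (m, n) = (2, 1): LHS = e^3 ≈ 20.09, RHS = e + e^2 ≈ 10.11.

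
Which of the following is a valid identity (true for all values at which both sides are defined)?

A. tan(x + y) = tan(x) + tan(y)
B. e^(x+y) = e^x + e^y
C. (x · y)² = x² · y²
C

A: fails at (4, 4) — LHS = tan(8) ≈ -6.8, RHS = 2·tan(4) ≈ 2.316.
B: fails at (6, 7) — LHS = e^13 ≈ 442413.4, RHS = e^6 + e^7 ≈ 1500.
C: holds — e.g. at (4, 4), both sides equal 256.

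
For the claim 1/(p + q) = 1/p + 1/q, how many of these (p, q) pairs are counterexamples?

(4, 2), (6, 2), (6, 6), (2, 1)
4

Testing each pair:
(4, 2): LHS = 1/6, RHS = 3/4 → counterexample
(6, 2): LHS = 1/8, RHS = 2/3 → counterexample
(6, 6): LHS = 1/12, RHS = 1/3 → counterexample
(2, 1): LHS = 1/3, RHS = 3/2 → counterexample

That makes 4 counterexamples.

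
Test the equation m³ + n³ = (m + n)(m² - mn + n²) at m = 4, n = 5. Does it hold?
Substituting m = 4, n = 5:

LHS = 4³ + 5³ = 189
RHS = (4 + 5)(4² - 4·5 + 5²) = 189

LHS = RHS, so the equation holds at this point.

Answer: Holds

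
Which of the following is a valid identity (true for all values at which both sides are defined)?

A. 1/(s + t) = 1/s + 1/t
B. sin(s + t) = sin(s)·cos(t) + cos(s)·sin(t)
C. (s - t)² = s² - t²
B

A: fails at (2, 7) — LHS = 1/9, RHS = 9/14.
B: holds — e.g. at (2, 7), both sides equal sin(9) ≈ 0.4121.
C: fails at (1, 3) — LHS = 4, RHS = -8.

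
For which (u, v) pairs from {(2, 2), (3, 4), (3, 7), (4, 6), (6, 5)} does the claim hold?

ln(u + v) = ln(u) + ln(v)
Testing each pair:
(2, 2): LHS = ln(4) ≈ 1.386, RHS = 2·ln(2) ≈ 1.386 → holds
(3, 4): LHS = ln(7) ≈ 1.946, RHS = ln(3) + ln(4) ≈ 2.485 → fails
(3, 7): LHS = ln(10) ≈ 2.303, RHS = ln(3) + ln(7) ≈ 3.045 → fails
(4, 6): LHS = ln(10) ≈ 2.303, RHS = ln(4) + ln(6) ≈ 3.178 → fails
(6, 5): LHS = ln(11) ≈ 2.398, RHS = ln(5) + ln(6) ≈ 3.401 → fails

1 of 5 pairs satisfies the claim.

Answer: (2, 2)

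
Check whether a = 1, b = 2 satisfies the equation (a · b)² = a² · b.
Fails

Substituting a = 1, b = 2:

LHS = (1 · 2)² = 4
RHS = 1² · 2 = 2

LHS ≠ RHS, so the equation does not hold at this point.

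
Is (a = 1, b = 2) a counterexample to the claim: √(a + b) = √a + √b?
Substituting a = 1, b = 2:
LHS = √(1 + 2) = √(3) ≈ 1.732
RHS = √1 + √2 = 1 + √(2) ≈ 2.414

Since LHS ≠ RHS, this pair disproves the claim.

Answer: Yes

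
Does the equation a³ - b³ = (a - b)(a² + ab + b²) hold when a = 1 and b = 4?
Holds

Substituting a = 1, b = 4:

LHS = 1³ - 4³ = -63
RHS = (1 - 4)(1² + 1·4 + 4²) = -63

LHS = RHS, so the equation holds at this point.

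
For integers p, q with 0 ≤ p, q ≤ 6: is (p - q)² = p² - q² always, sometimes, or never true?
Sometimes true

It holds at (p, q) = (5, 5) (both sides equal 0), but fails at (p, q) = (5, 3) (LHS = 4, RHS = 16).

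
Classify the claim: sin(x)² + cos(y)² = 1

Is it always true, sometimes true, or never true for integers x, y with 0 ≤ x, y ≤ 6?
It holds at (x, y) = (6, 6) (both sides equal 1), but fails at (x, y) = (4, 1) (LHS = cos(1)² + sin(4)² ≈ 0.8647, RHS = 1).

Answer: Sometimes true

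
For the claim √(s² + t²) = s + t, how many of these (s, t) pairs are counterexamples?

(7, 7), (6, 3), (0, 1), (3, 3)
3

Testing each pair:
(7, 7): LHS = 7·√(2) ≈ 9.899, RHS = 14 → counterexample
(6, 3): LHS = 3·√(5) ≈ 6.708, RHS = 9 → counterexample
(0, 1): LHS = 1, RHS = 1 → satisfies claim
(3, 3): LHS = 3·√(2) ≈ 4.243, RHS = 6 → counterexample

That makes 3 counterexamples.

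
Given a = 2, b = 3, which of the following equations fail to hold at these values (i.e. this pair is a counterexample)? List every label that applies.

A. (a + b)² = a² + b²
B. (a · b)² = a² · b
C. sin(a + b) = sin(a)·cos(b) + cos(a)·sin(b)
A, B

Evaluating each claim at the given values:
A. LHS = 25, RHS = 13 → fails here (LHS ≠ RHS)
B. LHS = 36, RHS = 12 → fails here (LHS ≠ RHS)
C. LHS = sin(5) ≈ -0.9589, RHS = sin(2)·cos(3) + sin(3)·cos(2) ≈ -0.9589 → holds here (LHS = RHS)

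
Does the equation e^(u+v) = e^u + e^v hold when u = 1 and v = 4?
Fails

Substituting u = 1, v = 4:

LHS = e^(1+4) = e^5 ≈ 148.4
RHS = e^1 + e^4 = e + e^4 ≈ 57.32

LHS ≠ RHS, so the equation does not hold at this point.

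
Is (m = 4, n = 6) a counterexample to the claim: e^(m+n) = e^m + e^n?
Yes

Substituting m = 4, n = 6:
LHS = e^(4+6) = e^10 ≈ 22026.5
RHS = e^4 + e^6 ≈ 458

Since LHS ≠ RHS, this pair disproves the claim.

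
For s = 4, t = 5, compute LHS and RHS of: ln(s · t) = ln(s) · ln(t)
LHS = ln(4 · 5) = ln(20) ≈ 2.996
RHS = ln(4) · ln(5) ≈ 2.231

LHS ≠ RHS (they differ by about 0.7646), so the equation does not hold here.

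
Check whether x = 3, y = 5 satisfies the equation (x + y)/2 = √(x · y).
Fails

Substituting x = 3, y = 5:

LHS = (3 + 5)/2 = 4
RHS = √(3 · 5) = √(15) ≈ 3.873

LHS ≠ RHS, so the equation does not hold at this point.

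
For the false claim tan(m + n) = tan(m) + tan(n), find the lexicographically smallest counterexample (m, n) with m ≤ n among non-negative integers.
(m, n) = (1, 1)

Substituting (1, 1) into the claim:
LHS = tan(1 + 1) = tan(2) ≈ -2.185
RHS = tan(1) + tan(1) = 2·tan(1) ≈ 3.115

Since LHS ≠ RHS, this pair disproves the claim, and no lexicographically smaller pair (m ≤ n, non-negative integers) does.

For instance (3, 7) is also a counterexample (LHS = tan(10) ≈ 0.6484, RHS = tan(3) + tan(7) ≈ 0.7289), but it's lexicographically larger.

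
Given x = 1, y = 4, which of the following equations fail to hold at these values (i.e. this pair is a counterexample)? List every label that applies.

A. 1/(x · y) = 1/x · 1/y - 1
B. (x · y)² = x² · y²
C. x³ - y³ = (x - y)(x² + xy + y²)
Evaluating each claim at the given values:
A. LHS = 1/4, RHS = -3/4 → fails here (LHS ≠ RHS)
B. LHS = 16, RHS = 16 → holds here (LHS = RHS)
C. LHS = -63, RHS = -63 → holds here (LHS = RHS)

Answer: A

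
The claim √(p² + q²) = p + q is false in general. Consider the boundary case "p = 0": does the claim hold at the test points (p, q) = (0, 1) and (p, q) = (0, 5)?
At (0, 1): LHS = 1, RHS = 1 → equal
At (0, 5): LHS = 5, RHS = 5 → equal

So the claim does hold at both of these boundary points, even though it is not an identity.

Answer: Yes, holds at both test points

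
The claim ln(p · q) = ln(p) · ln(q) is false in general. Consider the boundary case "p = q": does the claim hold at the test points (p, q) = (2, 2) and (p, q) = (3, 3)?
At (2, 2): LHS = ln(4) ≈ 1.386 ≠ RHS = ln(2)² ≈ 0.4805
At (3, 3): LHS = ln(9) ≈ 2.197 ≠ RHS = ln(3)² ≈ 1.207

Answer: No, fails at both test points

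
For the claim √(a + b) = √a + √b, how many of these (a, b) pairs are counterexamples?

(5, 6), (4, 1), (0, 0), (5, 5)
Testing each pair:
(5, 6): LHS = √(11) ≈ 3.317, RHS = √(5) + √(6) ≈ 4.686 → counterexample
(4, 1): LHS = √(5) ≈ 2.236, RHS = 3 → counterexample
(0, 0): LHS = 0, RHS = 0 → satisfies claim
(5, 5): LHS = √(10) ≈ 3.162, RHS = 2·√(5) ≈ 4.472 → counterexample

That makes 3 counterexamples.

Answer: 3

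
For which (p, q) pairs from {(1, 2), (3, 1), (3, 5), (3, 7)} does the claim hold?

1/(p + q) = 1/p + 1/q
Testing each pair:
(1, 2): LHS = 1/3, RHS = 3/2 → fails
(3, 1): LHS = 1/4, RHS = 4/3 → fails
(3, 5): LHS = 1/8, RHS = 8/15 → fails
(3, 7): LHS = 1/10, RHS = 10/21 → fails

No pair satisfies the claim.

Answer: None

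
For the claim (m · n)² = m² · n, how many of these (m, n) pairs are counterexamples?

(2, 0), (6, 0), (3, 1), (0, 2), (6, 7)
Testing each pair:
(2, 0): LHS = 0, RHS = 0 → satisfies claim
(6, 0): LHS = 0, RHS = 0 → satisfies claim
(3, 1): LHS = 9, RHS = 9 → satisfies claim
(0, 2): LHS = 0, RHS = 0 → satisfies claim
(6, 7): LHS = 1764, RHS = 252 → counterexample

That makes 1 counterexample.

Answer: 1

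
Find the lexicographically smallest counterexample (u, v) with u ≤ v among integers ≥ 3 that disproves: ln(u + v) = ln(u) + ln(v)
Substituting (3, 3) into the claim:
LHS = ln(3 + 3) = ln(6) ≈ 1.792
RHS = ln(3) + ln(3) = 2·ln(3) ≈ 2.197

Since LHS ≠ RHS, this pair disproves the claim, and no lexicographically smaller pair (u ≤ v, integers ≥ 3) does.

For instance (3, 6) is also a counterexample (LHS = ln(9) ≈ 2.197, RHS = ln(3) + ln(6) ≈ 2.89), but it's lexicographically larger.

Answer: (u, v) = (3, 3)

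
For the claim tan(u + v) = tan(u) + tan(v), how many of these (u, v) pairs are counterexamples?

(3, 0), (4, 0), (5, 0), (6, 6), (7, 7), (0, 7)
Testing each pair:
(3, 0): LHS = tan(3) ≈ -0.1425, RHS = tan(3) ≈ -0.1425 → satisfies claim
(4, 0): LHS = tan(4) ≈ 1.158, RHS = tan(4) ≈ 1.158 → satisfies claim
(5, 0): LHS = tan(5) ≈ -3.381, RHS = tan(5) ≈ -3.381 → satisfies claim
(6, 6): LHS = tan(12) ≈ -0.6359, RHS = 2·tan(6) ≈ -0.582 → counterexample
(7, 7): LHS = tan(14) ≈ 7.245, RHS = 2·tan(7) ≈ 1.743 → counterexample
(0, 7): LHS = tan(7) ≈ 0.8714, RHS = tan(7) ≈ 0.8714 → satisfies claim

That makes 2 counterexamples.

Answer: 2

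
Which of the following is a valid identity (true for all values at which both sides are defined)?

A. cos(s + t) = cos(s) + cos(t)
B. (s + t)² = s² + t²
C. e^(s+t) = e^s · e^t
A: fails at (2, 4) — LHS = cos(6) ≈ 0.9602, RHS = cos(4) + cos(2) ≈ -1.07.
B: fails at (6, 7) — LHS = 169, RHS = 85.
C: holds — e.g. at (2, 5), both sides equal e^7 ≈ 1097.

Answer: C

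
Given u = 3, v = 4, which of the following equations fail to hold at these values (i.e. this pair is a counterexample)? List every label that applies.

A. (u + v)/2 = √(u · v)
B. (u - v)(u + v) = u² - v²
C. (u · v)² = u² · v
A, C

Evaluating each claim at the given values:
A. LHS = 7/2, RHS = 2·√(3) ≈ 3.464 → fails here (LHS ≠ RHS)
B. LHS = -7, RHS = -7 → holds here (LHS = RHS)
C. LHS = 144, RHS = 36 → fails here (LHS ≠ RHS)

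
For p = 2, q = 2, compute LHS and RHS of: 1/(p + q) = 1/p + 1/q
LHS = 1/(2 + 2) = 1/4
RHS = 1/2 + 1/2 = 1

LHS ≠ RHS, so the equation does not hold here.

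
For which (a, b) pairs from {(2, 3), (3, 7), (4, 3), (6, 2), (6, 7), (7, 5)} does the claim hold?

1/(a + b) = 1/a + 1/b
None

Testing each pair:
(2, 3): LHS = 1/5, RHS = 5/6 → fails
(3, 7): LHS = 1/10, RHS = 10/21 → fails
(4, 3): LHS = 1/7, RHS = 7/12 → fails
(6, 2): LHS = 1/8, RHS = 2/3 → fails
(6, 7): LHS = 1/13, RHS = 13/42 → fails
(7, 5): LHS = 1/12, RHS = 12/35 → fails

No pair satisfies the claim.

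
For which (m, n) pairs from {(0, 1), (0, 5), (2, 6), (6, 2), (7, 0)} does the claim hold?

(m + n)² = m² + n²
Testing each pair:
(0, 1): LHS = 1, RHS = 1 → holds
(0, 5): LHS = 25, RHS = 25 → holds
(2, 6): LHS = 64, RHS = 40 → fails
(6, 2): LHS = 64, RHS = 40 → fails
(7, 0): LHS = 49, RHS = 49 → holds

3 of 5 pairs satisfy the claim.

Answer: (0, 1), (0, 5), (7, 0)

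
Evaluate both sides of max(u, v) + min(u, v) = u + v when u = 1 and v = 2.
LHS = max(1, 2) + min(1, 2) = 3
RHS = 1 + 2 = 3

LHS = RHS: the two sides agree.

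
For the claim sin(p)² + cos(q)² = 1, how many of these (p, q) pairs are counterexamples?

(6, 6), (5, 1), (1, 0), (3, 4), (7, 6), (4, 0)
Testing each pair:
(6, 6): LHS = sin(6)² + cos(6)² = 1, RHS = 1 → satisfies claim
(5, 1): LHS = cos(1)² + sin(5)² ≈ 1.211, RHS = 1 → counterexample
(1, 0): LHS = sin(1)² + 1 ≈ 1.708, RHS = 1 → counterexample
(3, 4): LHS = sin(3)² + cos(4)² ≈ 0.4472, RHS = 1 → counterexample
(7, 6): LHS = sin(7)² + cos(6)² ≈ 1.354, RHS = 1 → counterexample
(4, 0): LHS = sin(4)² + 1 ≈ 1.573, RHS = 1 → counterexample

That makes 5 counterexamples.

Answer: 5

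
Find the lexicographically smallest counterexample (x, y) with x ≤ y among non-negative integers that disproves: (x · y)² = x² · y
(x, y) = (1, 2)

Substituting (1, 2) into the claim:
LHS = (1 · 2)² = 4
RHS = 1² · 2 = 2

Since LHS ≠ RHS, this pair disproves the claim, and no lexicographically smaller pair (x ≤ y, non-negative integers) does.

For instance (4, 6) is also a counterexample (LHS = 576, RHS = 96), but it's lexicographically larger.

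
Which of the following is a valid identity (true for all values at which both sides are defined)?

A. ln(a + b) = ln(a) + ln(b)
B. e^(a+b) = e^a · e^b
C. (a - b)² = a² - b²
A: fails at (4, 5) — LHS = ln(9) ≈ 2.197, RHS = ln(4) + ln(5) ≈ 2.996.
B: holds — e.g. at (4, 6), both sides equal e^10 ≈ 22026.5.
C: fails at (3, 5) — LHS = 4, RHS = -16.

Answer: B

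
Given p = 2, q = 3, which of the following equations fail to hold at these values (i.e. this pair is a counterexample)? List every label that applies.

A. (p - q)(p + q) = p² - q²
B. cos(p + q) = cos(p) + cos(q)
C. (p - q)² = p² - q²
B, C

Evaluating each claim at the given values:
A. LHS = -5, RHS = -5 → holds here (LHS = RHS)
B. LHS = cos(5) ≈ 0.2837, RHS = cos(3) + cos(2) ≈ -1.406 → fails here (LHS ≠ RHS)
C. LHS = 1, RHS = -5 → fails here (LHS ≠ RHS)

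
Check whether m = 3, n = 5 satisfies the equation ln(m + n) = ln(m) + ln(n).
Fails

Substituting m = 3, n = 5:

LHS = ln(3 + 5) = ln(8) ≈ 2.079
RHS = ln(3) + ln(5) ≈ 2.708

LHS ≠ RHS, so the equation does not hold at this point.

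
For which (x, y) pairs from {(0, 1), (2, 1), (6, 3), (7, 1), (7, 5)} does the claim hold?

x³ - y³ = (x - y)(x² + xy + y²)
Testing each pair:
(0, 1): LHS = -1, RHS = -1 → holds
(2, 1): LHS = 7, RHS = 7 → holds
(6, 3): LHS = 189, RHS = 189 → holds
(7, 1): LHS = 342, RHS = 342 → holds
(7, 5): LHS = 218, RHS = 218 → holds

Every pair satisfies the claim.

Answer: All pairs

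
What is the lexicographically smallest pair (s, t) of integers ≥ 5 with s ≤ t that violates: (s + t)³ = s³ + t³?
Substituting (5, 5) into the claim:
LHS = (5 + 5)³ = 1000
RHS = 5³ + 5³ = 250

Since LHS ≠ RHS, this pair disproves the claim, and no lexicographically smaller pair (s ≤ t, integers ≥ 5) does.

For instance (6, 11) is also a counterexample (LHS = 4913, RHS = 1547), but it's lexicographically larger.

Answer: (s, t) = (5, 5)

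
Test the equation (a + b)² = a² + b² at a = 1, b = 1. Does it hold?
Fails

Substituting a = 1, b = 1:

LHS = (1 + 1)² = 4
RHS = 1² + 1² = 2

LHS ≠ RHS, so the equation does not hold at this point.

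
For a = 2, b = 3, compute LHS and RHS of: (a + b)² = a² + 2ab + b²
LHS = (2 + 3)² = 25
RHS = 2² + 2·2·3 + 3² = 25

LHS = RHS: the two sides agree.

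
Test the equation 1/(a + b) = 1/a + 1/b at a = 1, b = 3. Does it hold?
Substituting a = 1, b = 3:

LHS = 1/(1 + 3) = 1/4
RHS = 1/1 + 1/3 = 4/3

LHS ≠ RHS, so the equation does not hold at this point.

Answer: Fails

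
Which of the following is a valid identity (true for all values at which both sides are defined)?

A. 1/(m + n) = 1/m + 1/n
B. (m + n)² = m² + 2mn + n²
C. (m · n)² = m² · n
A: fails at (2, 3) — LHS = 1/5, RHS = 5/6.
B: holds — e.g. at (1, 2), both sides equal 9.
C: fails at (6, 7) — LHS = 1764, RHS = 252.

Answer: B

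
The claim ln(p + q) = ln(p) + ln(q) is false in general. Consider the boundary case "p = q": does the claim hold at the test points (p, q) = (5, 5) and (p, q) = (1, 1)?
No, fails at both test points

At (5, 5): LHS = ln(10) ≈ 2.303 ≠ RHS = 2·ln(5) ≈ 3.219
At (1, 1): LHS = ln(2) ≈ 0.6931 ≠ RHS = 0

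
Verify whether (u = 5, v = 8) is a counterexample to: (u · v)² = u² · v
Yes

Substituting u = 5, v = 8:
LHS = (5 · 8)² = 1600
RHS = 5² · 8 = 200

Since LHS ≠ RHS, this pair disproves the claim.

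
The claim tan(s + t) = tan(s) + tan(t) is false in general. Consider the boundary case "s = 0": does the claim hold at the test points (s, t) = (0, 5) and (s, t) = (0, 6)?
At (0, 5): LHS = tan(5) ≈ -3.381, RHS = tan(5) ≈ -3.381 → equal
At (0, 6): LHS = tan(6) ≈ -0.291, RHS = tan(6) ≈ -0.291 → equal

So the claim does hold at both of these boundary points, even though it is not an identity.

Answer: Yes, holds at both test points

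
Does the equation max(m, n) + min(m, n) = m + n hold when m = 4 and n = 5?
Substituting m = 4, n = 5:

LHS = max(4, 5) + min(4, 5) = 9
RHS = 4 + 5 = 9

LHS = RHS, so the equation holds at this point.

Answer: Holds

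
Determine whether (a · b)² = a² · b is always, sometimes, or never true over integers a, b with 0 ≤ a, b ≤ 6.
Sometimes true

It holds at (a, b) = (5, 0) (both sides equal 0), but fails at (a, b) = (3, 6) (LHS = 324, RHS = 54).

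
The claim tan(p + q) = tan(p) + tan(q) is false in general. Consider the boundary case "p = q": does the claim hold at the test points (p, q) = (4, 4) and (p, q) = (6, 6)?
No, fails at both test points

At (4, 4): LHS = tan(8) ≈ -6.8 ≠ RHS = 2·tan(4) ≈ 2.316
At (6, 6): LHS = tan(12) ≈ -0.6359 ≠ RHS = 2·tan(6) ≈ -0.582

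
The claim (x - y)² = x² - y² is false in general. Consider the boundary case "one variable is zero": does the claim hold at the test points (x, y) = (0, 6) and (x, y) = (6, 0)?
At (0, 6): LHS = 36 ≠ RHS = -36
At (6, 0): LHS = 36, RHS = 36 → equal

Answer: Only at (6, 0)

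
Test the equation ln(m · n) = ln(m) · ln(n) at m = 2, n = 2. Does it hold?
Fails

Substituting m = 2, n = 2:

LHS = ln(2 · 2) = ln(4) ≈ 1.386
RHS = ln(2) · ln(2) = ln(2)² ≈ 0.4805

LHS ≠ RHS, so the equation does not hold at this point.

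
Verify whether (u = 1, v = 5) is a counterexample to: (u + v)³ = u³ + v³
Substituting u = 1, v = 5:
LHS = (1 + 5)³ = 216
RHS = 1³ + 5³ = 126

Since LHS ≠ RHS, this pair disproves the claim.

Answer: Yes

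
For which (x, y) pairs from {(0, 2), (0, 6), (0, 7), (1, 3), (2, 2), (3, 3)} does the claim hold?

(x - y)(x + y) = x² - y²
Testing each pair:
(0, 2): LHS = -4, RHS = -4 → holds
(0, 6): LHS = -36, RHS = -36 → holds
(0, 7): LHS = -49, RHS = -49 → holds
(1, 3): LHS = -8, RHS = -8 → holds
(2, 2): LHS = 0, RHS = 0 → holds
(3, 3): LHS = 0, RHS = 0 → holds

Every pair satisfies the claim.

Answer: All pairs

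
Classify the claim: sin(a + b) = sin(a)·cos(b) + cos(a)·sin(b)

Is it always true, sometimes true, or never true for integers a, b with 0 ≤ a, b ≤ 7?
Always true

The identity holds for every pair in the range. For instance at (a, b) = (7, 5): both sides equal sin(12) ≈ -0.5366.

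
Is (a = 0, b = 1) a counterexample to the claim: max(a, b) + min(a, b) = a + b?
No

Substituting a = 0, b = 1:
LHS = max(0, 1) + min(0, 1) = 1
RHS = 0 + 1 = 1

The sides agree, so this pair does not disprove the claim.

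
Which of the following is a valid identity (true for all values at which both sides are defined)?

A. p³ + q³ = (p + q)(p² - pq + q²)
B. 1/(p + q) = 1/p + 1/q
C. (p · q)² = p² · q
A

A: holds — e.g. at (1, 3), both sides equal 28.
B: fails at (3, 3) — LHS = 1/6, RHS = 2/3.
C: fails at (6, 7) — LHS = 1764, RHS = 252.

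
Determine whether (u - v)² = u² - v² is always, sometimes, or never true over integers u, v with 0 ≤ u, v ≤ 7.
It holds at (u, v) = (3, 0) (both sides equal 9), but fails at (u, v) = (3, 4) (LHS = 1, RHS = -7).

Answer: Sometimes true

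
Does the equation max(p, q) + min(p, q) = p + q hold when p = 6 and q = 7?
Holds

Substituting p = 6, q = 7:

LHS = max(6, 7) + min(6, 7) = 13
RHS = 6 + 7 = 13

LHS = RHS, so the equation holds at this point.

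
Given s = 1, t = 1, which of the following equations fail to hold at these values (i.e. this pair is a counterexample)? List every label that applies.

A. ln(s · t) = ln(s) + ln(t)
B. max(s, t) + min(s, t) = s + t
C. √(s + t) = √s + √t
Evaluating each claim at the given values:
A. LHS = 0, RHS = 0 → holds here (LHS = RHS)
B. LHS = 2, RHS = 2 → holds here (LHS = RHS)
C. LHS = √(2) ≈ 1.414, RHS = 2 → fails here (LHS ≠ RHS)

Answer: C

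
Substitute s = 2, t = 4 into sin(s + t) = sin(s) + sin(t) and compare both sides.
LHS = sin(2 + 4) = sin(6) ≈ -0.2794
RHS = sin(2) + sin(4) ≈ 0.1525

LHS ≠ RHS (they differ by about 0.4319), so the equation does not hold here.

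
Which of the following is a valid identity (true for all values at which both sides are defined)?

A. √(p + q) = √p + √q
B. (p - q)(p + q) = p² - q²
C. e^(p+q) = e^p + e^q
A: fails at (1, 4) — LHS = √(5) ≈ 2.236, RHS = 3.
B: holds — e.g. at (6, 7), both sides equal -13.
C: fails at (2, 4) — LHS = e^6 ≈ 403.4, RHS = e^2 + e^4 ≈ 61.99.

Answer: B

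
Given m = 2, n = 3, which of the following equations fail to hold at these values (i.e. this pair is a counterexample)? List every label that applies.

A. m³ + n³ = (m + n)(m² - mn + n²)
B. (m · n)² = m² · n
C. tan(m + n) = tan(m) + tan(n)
B, C

Evaluating each claim at the given values:
A. LHS = 35, RHS = 35 → holds here (LHS = RHS)
B. LHS = 36, RHS = 12 → fails here (LHS ≠ RHS)
C. LHS = tan(5) ≈ -3.381, RHS = tan(2) + tan(3) ≈ -2.328 → fails here (LHS ≠ RHS)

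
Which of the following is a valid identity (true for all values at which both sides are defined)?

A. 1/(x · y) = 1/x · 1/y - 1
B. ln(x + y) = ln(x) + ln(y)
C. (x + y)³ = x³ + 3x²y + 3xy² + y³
C

A: fails at (6, 7) — LHS = 1/42, RHS = -41/42.
B: fails at (3, 3) — LHS = ln(6) ≈ 1.792, RHS = 2·ln(3) ≈ 2.197.
C: holds — e.g. at (6, 7), both sides equal 2197.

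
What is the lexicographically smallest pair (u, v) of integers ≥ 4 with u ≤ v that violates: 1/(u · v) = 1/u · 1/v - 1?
(u, v) = (4, 4)

Substituting (4, 4) into the claim:
LHS = 1/(4 · 4) = 1/16
RHS = 1/4 · 1/4 - 1 = -15/16

Since LHS ≠ RHS, this pair disproves the claim, and no lexicographically smaller pair (u ≤ v, integers ≥ 4) does.

For instance (11, 11) is also a counterexample (LHS = 1/121, RHS = -120/121), but it's lexicographically larger.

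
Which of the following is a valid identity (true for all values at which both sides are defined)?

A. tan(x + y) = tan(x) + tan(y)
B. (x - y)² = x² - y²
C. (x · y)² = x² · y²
C

A: fails at (1, 4) — LHS = tan(5) ≈ -3.381, RHS = tan(4) + tan(1) ≈ 2.715.
B: fails at (2, 4) — LHS = 4, RHS = -12.
C: holds — e.g. at (2, 3), both sides equal 36.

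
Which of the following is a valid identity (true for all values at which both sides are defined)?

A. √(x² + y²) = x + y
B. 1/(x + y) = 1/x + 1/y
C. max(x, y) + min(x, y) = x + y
C

A: fails at (3, 5) — LHS = √(34) ≈ 5.831, RHS = 8.
B: fails at (3, 7) — LHS = 1/10, RHS = 10/21.
C: holds — e.g. at (1, 1), both sides equal 2.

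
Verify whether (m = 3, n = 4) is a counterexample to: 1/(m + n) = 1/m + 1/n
Yes

Substituting m = 3, n = 4:
LHS = 1/(3 + 4) = 1/7
RHS = 1/3 + 1/4 = 7/12

Since LHS ≠ RHS, this pair disproves the claim.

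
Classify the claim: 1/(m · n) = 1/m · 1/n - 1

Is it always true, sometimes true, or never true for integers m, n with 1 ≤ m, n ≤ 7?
Never true

The claim fails for every pair in the range. For instance at (m, n) = (7, 2): LHS = 1/14, RHS = -13/14.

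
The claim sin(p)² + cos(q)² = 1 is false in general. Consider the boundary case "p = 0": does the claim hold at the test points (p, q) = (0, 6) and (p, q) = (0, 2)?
No, fails at both test points

At (0, 6): LHS = cos(6)² ≈ 0.9219 ≠ RHS = 1
At (0, 2): LHS = cos(2)² ≈ 0.1732 ≠ RHS = 1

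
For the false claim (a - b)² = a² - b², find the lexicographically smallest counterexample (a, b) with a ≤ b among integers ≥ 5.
(a, b) = (5, 6)

Substituting (5, 6) into the claim:
LHS = (5 - 6)² = 1
RHS = 5² - 6² = -11

Since LHS ≠ RHS, this pair disproves the claim, and no lexicographically smaller pair (a ≤ b, integers ≥ 5) does.

For instance (6, 12) is also a counterexample (LHS = 36, RHS = -108), but it's lexicographically larger.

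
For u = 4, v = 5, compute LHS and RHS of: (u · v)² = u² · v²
LHS = (4 · 5)² = 400
RHS = 4² · 5² = 400

LHS = RHS: the two sides agree.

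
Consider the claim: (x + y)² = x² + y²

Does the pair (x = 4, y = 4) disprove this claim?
Yes

Substituting x = 4, y = 4:
LHS = (4 + 4)² = 64
RHS = 4² + 4² = 32

Since LHS ≠ RHS, this pair disproves the claim.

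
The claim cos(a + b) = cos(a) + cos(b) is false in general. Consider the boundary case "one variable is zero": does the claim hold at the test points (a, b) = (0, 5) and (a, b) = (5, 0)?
No, fails at both test points

At (0, 5): LHS = cos(5) ≈ 0.2837 ≠ RHS = cos(5) + 1 ≈ 1.284
At (5, 0): LHS = cos(5) ≈ 0.2837 ≠ RHS = cos(5) + 1 ≈ 1.284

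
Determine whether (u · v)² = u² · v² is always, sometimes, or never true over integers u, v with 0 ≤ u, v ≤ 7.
The identity holds for every pair in the range. For instance at (u, v) = (6, 2): both sides equal 144.

Answer: Always true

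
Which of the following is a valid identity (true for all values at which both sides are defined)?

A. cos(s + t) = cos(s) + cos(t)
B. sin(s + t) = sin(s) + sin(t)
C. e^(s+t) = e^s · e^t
A: fails at (5, 5) — LHS = cos(10) ≈ -0.8391, RHS = 2·cos(5) ≈ 0.5673.
B: fails at (1, 4) — LHS = sin(5) ≈ -0.9589, RHS = sin(4) + sin(1) ≈ 0.08467.
C: holds — e.g. at (1, 4), both sides equal e^5 ≈ 148.4.

Answer: C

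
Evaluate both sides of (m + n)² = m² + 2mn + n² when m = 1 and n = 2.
LHS = (1 + 2)² = 9
RHS = 1² + 2·1·2 + 2² = 9

LHS = RHS: the two sides agree.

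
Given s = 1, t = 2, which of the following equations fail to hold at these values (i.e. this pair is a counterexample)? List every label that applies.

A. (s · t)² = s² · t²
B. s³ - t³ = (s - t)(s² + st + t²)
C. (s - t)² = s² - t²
C

Evaluating each claim at the given values:
A. LHS = 4, RHS = 4 → holds here (LHS = RHS)
B. LHS = -7, RHS = -7 → holds here (LHS = RHS)
C. LHS = 1, RHS = -3 → fails here (LHS ≠ RHS)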